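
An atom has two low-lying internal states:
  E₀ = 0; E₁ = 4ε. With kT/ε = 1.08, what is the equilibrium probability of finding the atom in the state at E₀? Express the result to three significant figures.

0.976

Eᵢ/kT = 0, 3.7037.
Z = Σ e^(−Eᵢ/kT) = e^(−0) + e^(−3.7037) = 1.0000 + 0.024632 = 1.0246.
P₀ = e^(−E₀/kT) / Z = 1.0000/1.0246 = 0.976.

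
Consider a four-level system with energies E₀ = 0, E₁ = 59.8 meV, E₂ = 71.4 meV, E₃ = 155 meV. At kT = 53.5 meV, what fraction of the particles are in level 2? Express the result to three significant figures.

Eᵢ/kT = 0, 1.1178, 1.3346, 2.8972.
Z = Σ e^(−Eᵢ/kT) = e^(−0) + e^(−1.1178) + e^(−1.3346) + e^(−2.8972) = 1.0000 + 0.32700 + 0.26326 + 0.055178 = 1.6454.
P₂ = e^(−E₂/kT) / Z = 0.26326/1.6454 = 0.160.

0.160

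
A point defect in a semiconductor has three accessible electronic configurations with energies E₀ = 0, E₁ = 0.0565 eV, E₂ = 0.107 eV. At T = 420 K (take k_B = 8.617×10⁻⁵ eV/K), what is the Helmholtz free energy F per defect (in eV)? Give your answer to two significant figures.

-0.0084 eV

k_BT = 8.617×10⁻⁵ × 420 K = 0.03619 eV.
Eᵢ/kT = 0, 1.561, 2.957.
Z = Σ e^(−Eᵢ/kT) = e^(−0) + e^(−1.561) + e^(−2.957) = 1.000 + 0.2099 + 0.05197 = 1.262.
F = −kT ln Z = −0.03619 × ln(1.262) = −0.03619 × 0.2327 = -0.0084 eV.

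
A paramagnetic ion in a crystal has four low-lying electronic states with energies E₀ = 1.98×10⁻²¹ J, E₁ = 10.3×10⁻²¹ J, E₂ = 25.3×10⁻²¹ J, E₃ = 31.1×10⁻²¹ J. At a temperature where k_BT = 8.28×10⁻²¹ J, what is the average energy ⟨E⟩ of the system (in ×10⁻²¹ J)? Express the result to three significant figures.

Eᵢ/kT = 0.23913, 1.2440, 3.0556, 3.7560.
Z = Σ e^(−Eᵢ/kT) = e^(−0.23913) + e^(−1.2440) + e^(−3.0556) + e^(−3.7560) = 0.78731 + 0.28823 + 0.047094 + 0.023377 = 1.1460.
⟨E⟩ = Σ Eᵢ e^(−Eᵢ/kT) / Z = (1.98·0.78731 + 10.3·0.28823 + 25.3·0.047094 + 31.1·0.023377) / 1.1460 = 5.62 ×10⁻²¹ J.

5.62 ×10⁻²¹ J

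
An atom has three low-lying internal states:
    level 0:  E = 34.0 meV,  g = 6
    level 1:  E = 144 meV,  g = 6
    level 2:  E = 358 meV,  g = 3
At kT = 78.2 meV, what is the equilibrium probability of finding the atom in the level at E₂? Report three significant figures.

0.00633

Eᵢ/kT = 0.43478, 1.8414, 4.5780.
Z = Σ gᵢe^(−Eᵢ/kT) = 6·e^(−0.43478) + 6·e^(−1.8414) + 3·e^(−4.5780) = 3.8844 + 0.95157 + 0.030826 = 4.8668.
P₂ = g₂ e^(−E₂/kT) / Z = 0.030826/4.8668 = 0.00633.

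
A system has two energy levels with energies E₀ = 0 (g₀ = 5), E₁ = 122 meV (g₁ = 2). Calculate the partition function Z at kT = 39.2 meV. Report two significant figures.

Z = 5.1

Eᵢ/kT = 0, 3.112.
Z = Σ gᵢe^(−Eᵢ/kT) = 5·e^(−0) + 2·e^(−3.112) = 5.000 + 0.08902 = 5.089.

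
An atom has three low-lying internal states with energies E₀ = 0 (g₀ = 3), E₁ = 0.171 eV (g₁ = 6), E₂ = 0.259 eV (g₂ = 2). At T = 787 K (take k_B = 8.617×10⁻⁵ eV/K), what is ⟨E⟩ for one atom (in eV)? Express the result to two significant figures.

k_BT = 8.617×10⁻⁵ × 787 K = 0.06782 eV.
Eᵢ/kT = 0, 2.521, 3.819.
Z = Σ gᵢe^(−Eᵢ/kT) = 3·e^(−0) + 6·e^(−2.521) + 2·e^(−3.819) = 3.000 + 0.4823 + 0.04390 = 3.526.
⟨E⟩ = Σ Eᵢ gᵢe^(−Eᵢ/kT) / Z = (0·3.000 + 0.171·0.4823 + 0.259·0.04390) / 3.526 = 0.027 eV.

0.027 eV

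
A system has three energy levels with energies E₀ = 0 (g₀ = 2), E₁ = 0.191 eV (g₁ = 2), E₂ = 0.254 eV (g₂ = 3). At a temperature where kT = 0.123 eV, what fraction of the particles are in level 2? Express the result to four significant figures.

Eᵢ/kT = 0, 1.55285, 2.06504.
Z = Σ gᵢe^(−Eᵢ/kT) = 2·e^(−0) + 2·e^(−1.55285) + 3·e^(−2.06504) = 2.00000 + 0.423288 + 0.380440 = 2.80373.
P₂ = g₂ e^(−E₂/kT) / Z = 0.380440/2.80373 = 0.1357.

0.1357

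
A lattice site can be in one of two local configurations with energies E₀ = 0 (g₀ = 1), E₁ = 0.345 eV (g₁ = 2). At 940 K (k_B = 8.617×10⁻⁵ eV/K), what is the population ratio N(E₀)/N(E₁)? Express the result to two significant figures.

35

k_BT = 8.617×10⁻⁵ × 940 K = 0.08100 eV.
n₀/n₁ = (g₀/g₁) exp[−(E₀−E₁)/kT] = (1/2) × exp(−(-0.345 eV)/(0.08100 eV)) = (1/2) × exp(4.259) = 35.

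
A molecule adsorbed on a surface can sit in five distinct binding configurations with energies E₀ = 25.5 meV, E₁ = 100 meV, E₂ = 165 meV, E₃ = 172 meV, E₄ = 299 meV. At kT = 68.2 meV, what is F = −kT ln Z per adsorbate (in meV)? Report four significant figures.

Eᵢ/kT = 0.373900, 1.46628, 2.41935, 2.52199, 4.38416.
Z = Σ e^(−Eᵢ/kT) = e^(−0.373900) + e^(−1.46628) + e^(−2.41935) + e^(−2.52199) + e^(−4.38416) = 0.688046 + 0.230782 + 0.0889794 + 0.0802997 + 0.0124734 = 1.10058.
F = −kT ln Z = −68.2 × ln(1.10058) = −68.2 × 0.0958373 = -6.536 meV.

-6.536 meV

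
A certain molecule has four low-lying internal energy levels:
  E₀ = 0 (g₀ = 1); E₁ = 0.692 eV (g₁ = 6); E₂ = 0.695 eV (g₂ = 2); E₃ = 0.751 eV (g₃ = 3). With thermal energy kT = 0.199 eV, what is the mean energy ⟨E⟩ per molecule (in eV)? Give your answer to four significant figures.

Eᵢ/kT = 0, 3.47739, 3.49246, 3.77387.
Z = Σ gᵢe^(−Eᵢ/kT) = 1·e^(−0) + 6·e^(−3.47739) + 2·e^(−3.49246) + 3·e^(−3.77387) = 1.00000 + 0.185328 + 0.0608519 + 0.0688891 = 1.31507.
⟨E⟩ = Σ Eᵢ gᵢe^(−Eᵢ/kT) / Z = (0·1.00000 + 0.692·0.185328 + 0.695·0.0608519 + 0.751·0.0688891) / 1.31507 = 0.1690 eV.

0.1690 eV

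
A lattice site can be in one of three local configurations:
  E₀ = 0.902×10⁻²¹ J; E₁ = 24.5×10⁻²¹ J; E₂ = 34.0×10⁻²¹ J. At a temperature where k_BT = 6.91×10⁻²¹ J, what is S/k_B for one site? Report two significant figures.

0.19

Eᵢ/kT = 0.1305, 3.546, 4.920.
Z = Σ e^(−Eᵢ/kT) = e^(−0.1305) + e^(−3.546) + e^(−4.920) = 0.8777 + 0.02884 + 0.007299 = 0.9138.
⟨E⟩ = Σ EᵢPᵢ = 1.911 ×10⁻²¹ J.
S/k_B = ln Z + ⟨E⟩/kT = ln(0.9138) + 1.911/6.91 = -0.09014 + 0.2766 = 0.19.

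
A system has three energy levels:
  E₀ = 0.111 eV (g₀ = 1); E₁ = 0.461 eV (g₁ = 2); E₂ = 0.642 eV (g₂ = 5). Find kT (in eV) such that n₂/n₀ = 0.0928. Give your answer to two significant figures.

0.13 eV

n₂/n₀ = (g₂/g₀) exp[−(E₂−E₀)/kT] = 0.0928.
⇒ (E₂−E₀)/kT = ln((5/1)/0.0928) = ln(53.88) = 3.987.
kT = 0.531 eV / 3.987 = 0.13 eV.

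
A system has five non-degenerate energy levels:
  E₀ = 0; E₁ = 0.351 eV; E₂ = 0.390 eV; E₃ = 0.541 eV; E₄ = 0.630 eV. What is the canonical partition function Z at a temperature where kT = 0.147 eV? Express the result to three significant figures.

Z = 1.20

Eᵢ/kT = 0, 2.3878, 2.6531, 3.6803, 4.2857.
Z = Σ e^(−Eᵢ/kT) = e^(−0) + e^(−2.3878) + e^(−2.6531) + e^(−3.6803) + e^(−4.2857) = 1.0000 + 0.091831 + 0.070433 + 0.025215 + 0.013764 = 1.2012.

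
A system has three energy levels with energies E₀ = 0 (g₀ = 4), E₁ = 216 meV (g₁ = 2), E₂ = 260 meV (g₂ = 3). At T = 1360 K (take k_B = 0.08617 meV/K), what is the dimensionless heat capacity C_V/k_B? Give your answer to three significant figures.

k_BT = 0.08617 × 1360 K = 117.19 meV.
Eᵢ/kT = 0, 1.8432, 2.2186.
Z = Σ gᵢe^(−Eᵢ/kT) = 4·e^(−0) + 2·e^(−1.8432) + 3·e^(−2.2186) = 4.0000 + 0.31662 + 0.32628 = 4.6429.
⟨E⟩ = 33.002 meV, ⟨E²⟩ = 7932.3 meV².
C_V/k_B = (⟨E²⟩ − ⟨E⟩²)/(kT)² = (7932.3 − 1089.1)/13733 = 0.498.

0.498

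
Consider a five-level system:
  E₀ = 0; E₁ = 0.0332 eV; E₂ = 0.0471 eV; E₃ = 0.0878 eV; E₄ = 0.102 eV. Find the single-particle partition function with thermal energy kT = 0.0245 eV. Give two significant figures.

Z = 1.4

Eᵢ/kT = 0, 1.355, 1.922, 3.584, 4.163.
Z = Σ e^(−Eᵢ/kT) = e^(−0) + e^(−1.355) + e^(−1.922) + e^(−3.584) + e^(−4.163) = 1.000 + 0.2579 + 0.1463 + 0.02776 + 0.01556 = 1.448.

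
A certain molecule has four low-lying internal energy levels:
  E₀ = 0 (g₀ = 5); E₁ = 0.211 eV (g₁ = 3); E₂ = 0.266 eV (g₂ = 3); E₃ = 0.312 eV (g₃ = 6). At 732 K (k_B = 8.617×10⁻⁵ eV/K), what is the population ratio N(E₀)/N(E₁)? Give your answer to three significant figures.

47.3

k_BT = 8.617×10⁻⁵ × 732 K = 0.063076 eV.
n₀/n₁ = (g₀/g₁) exp[−(E₀−E₁)/kT] = (5/3) × exp(−(-0.211 eV)/(0.063076 eV)) = (5/3) × exp(3.3452) = 47.3.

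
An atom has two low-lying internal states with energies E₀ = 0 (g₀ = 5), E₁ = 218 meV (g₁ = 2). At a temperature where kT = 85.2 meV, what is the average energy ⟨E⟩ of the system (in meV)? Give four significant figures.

6.547 meV

Eᵢ/kT = 0, 2.55869.
Z = Σ gᵢe^(−Eᵢ/kT) = 5·e^(−0) + 2·e^(−2.55869) = 5.00000 + 0.154812 = 5.15481.
⟨E⟩ = Σ Eᵢ gᵢe^(−Eᵢ/kT) / Z = (0·5.00000 + 218·0.154812) / 5.15481 = 6.547 meV.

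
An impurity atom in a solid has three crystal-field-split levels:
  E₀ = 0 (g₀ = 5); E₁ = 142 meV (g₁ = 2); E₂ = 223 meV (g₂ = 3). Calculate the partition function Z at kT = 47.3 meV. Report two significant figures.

Eᵢ/kT = 0, 3.002, 4.715.
Z = Σ gᵢe^(−Eᵢ/kT) = 5·e^(−0) + 2·e^(−3.002) + 3·e^(−4.715) = 5.000 + 0.09938 + 0.02688 = 5.126.

Z = 5.1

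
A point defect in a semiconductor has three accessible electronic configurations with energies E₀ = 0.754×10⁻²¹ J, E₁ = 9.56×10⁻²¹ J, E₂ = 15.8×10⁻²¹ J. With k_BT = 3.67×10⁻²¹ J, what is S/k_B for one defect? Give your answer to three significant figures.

Eᵢ/kT = 0.20545, 2.6049, 4.3052.
Z = Σ e^(−Eᵢ/kT) = e^(−0.20545) + e^(−2.6049) + e^(−4.3052) = 0.81428 + 0.073911 + 0.013498 = 0.90169.
⟨E⟩ = Σ EᵢPᵢ = 1.7011 ×10⁻²¹ J.
S/k_B = ln Z + ⟨E⟩/kT = ln(0.90169) + 1.7011/3.67 = -0.10348 + 0.46351 = 0.360.

0.360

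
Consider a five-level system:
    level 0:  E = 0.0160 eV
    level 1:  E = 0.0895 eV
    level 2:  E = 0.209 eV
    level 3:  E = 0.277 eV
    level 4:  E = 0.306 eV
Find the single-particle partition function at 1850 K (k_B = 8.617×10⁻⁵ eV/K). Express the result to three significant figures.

k_BT = 8.617×10⁻⁵ × 1850 K = 0.15941 eV.
Eᵢ/kT = 0.10037, 0.56145, 1.3111, 1.7377, 1.9196.
Z = Σ e^(−Eᵢ/kT) = e^(−0.10037) + e^(−0.56145) + e^(−1.3111) + e^(−1.7377) + e^(−1.9196) = 0.90450 + 0.57038 + 0.26952 + 0.17592 + 0.14667 = 2.0670.

Z = 2.07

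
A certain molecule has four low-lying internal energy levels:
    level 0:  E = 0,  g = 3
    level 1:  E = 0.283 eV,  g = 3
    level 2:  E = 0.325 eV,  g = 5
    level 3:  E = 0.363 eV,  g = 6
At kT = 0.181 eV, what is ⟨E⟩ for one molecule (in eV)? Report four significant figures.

0.1407 eV

Eᵢ/kT = 0, 1.56354, 1.79558, 2.00552.
Z = Σ gᵢe^(−Eᵢ/kT) = 3·e^(−0) + 3·e^(−1.56354) + 5·e^(−1.79558) + 6·e^(−2.00552) = 3.00000 + 0.628181 + 0.830156 + 0.807542 = 5.26588.
⟨E⟩ = Σ Eᵢ gᵢe^(−Eᵢ/kT) / Z = (0·3.00000 + 0.283·0.628181 + 0.325·0.830156 + 0.363·0.807542) / 5.26588 = 0.1407 eV.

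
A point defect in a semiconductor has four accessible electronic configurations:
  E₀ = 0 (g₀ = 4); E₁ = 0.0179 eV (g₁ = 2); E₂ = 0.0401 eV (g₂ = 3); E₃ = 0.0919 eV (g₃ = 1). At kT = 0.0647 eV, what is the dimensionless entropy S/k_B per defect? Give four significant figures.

2.237

Eᵢ/kT = 0, 0.276662, 0.619784, 1.42040.
Z = Σ gᵢe^(−Eᵢ/kT) = 4·e^(−0) + 2·e^(−0.276662) + 3·e^(−0.619784) + 1·e^(−1.42040) = 4.00000 + 1.51662 + 1.61418 + 0.241617 = 7.37242.
⟨E⟩ = Σ EᵢPᵢ = 0.0154740 eV.
S/k_B = ln Z + ⟨E⟩/kT = ln(7.37242) + 0.0154740/0.0647 = 1.99775 + 0.239165 = 2.237.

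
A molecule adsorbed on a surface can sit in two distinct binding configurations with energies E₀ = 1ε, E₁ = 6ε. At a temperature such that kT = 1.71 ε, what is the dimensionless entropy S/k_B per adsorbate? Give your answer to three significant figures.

0.201

Eᵢ/kT = 0.58480, 3.5088.
Z = Σ e^(−Eᵢ/kT) = e^(−0.58480) + e^(−3.5088) = 0.55722 + 0.029933 = 0.58715.
⟨E⟩ = Σ EᵢPᵢ = 1.2549 ε.
S/k_B = ln Z + ⟨E⟩/kT = ln(0.58715) + 1.2549/1.71 = -0.53247 + 0.73386 = 0.201.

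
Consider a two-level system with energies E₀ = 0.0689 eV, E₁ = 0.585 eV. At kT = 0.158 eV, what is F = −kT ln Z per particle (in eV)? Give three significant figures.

0.0630 eV

Eᵢ/kT = 0.43608, 3.7025.
Z = Σ e^(−Eᵢ/kT) = e^(−0.43608) + e^(−3.7025) = 0.64657 + 0.024662 = 0.67123.
F = −kT ln Z = −0.158 × ln(0.67123) = −0.158 × -0.39864 = 0.0630 eV.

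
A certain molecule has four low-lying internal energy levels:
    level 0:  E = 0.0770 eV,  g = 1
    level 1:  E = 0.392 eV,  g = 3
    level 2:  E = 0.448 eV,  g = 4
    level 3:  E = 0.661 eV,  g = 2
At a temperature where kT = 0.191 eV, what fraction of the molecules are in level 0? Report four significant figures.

Eᵢ/kT = 0.403141, 2.05236, 2.34555, 3.46073.
Z = Σ gᵢe^(−Eᵢ/kT) = 1·e^(−0.403141) + 3·e^(−2.05236) + 4·e^(−2.34555) + 2·e^(−3.46073) = 0.668218 + 0.385294 + 0.383178 + 0.0628137 = 1.49950.
P₀ = g₀ e^(−E₀/kT) / Z = 0.668218/1.49950 = 0.4456.

0.4456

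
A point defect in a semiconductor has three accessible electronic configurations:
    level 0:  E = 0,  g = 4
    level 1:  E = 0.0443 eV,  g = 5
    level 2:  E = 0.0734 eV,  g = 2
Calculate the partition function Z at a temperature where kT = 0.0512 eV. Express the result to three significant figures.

Eᵢ/kT = 0, 0.86523, 1.4336.
Z = Σ gᵢe^(−Eᵢ/kT) = 4·e^(−0) + 5·e^(−0.86523) + 2·e^(−1.4336) = 4.0000 + 2.1048 + 0.47690 = 6.5817.

Z = 6.58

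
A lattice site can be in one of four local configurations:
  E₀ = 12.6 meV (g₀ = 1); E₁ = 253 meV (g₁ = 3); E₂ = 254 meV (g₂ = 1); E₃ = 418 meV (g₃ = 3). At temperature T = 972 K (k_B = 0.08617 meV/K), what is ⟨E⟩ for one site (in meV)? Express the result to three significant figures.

63.8 meV

k_BT = 0.08617 × 972 K = 83.757 meV.
Eᵢ/kT = 0.15044, 3.0206, 3.0326, 4.9906.
Z = Σ gᵢe^(−Eᵢ/kT) = 1·e^(−0.15044) + 3·e^(−3.0206) + 1·e^(−3.0326) + 3·e^(−4.9906) = 0.86033 + 0.14632 + 0.048190 + 0.020405 = 1.0752.
⟨E⟩ = Σ Eᵢ gᵢe^(−Eᵢ/kT) / Z = (12.6·0.86033 + 253·0.14632 + 254·0.048190 + 418·0.020405) / 1.0752 = 63.8 meV.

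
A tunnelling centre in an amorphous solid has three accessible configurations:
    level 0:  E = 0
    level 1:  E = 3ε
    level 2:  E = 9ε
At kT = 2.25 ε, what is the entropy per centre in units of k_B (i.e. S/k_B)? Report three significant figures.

0.580

Eᵢ/kT = 0, 1.3333, 4.0000.
Z = Σ e^(−Eᵢ/kT) = e^(−0) + e^(−1.3333) + e^(−4.0000) = 1.0000 + 0.26361 + 0.018316 = 1.2819.
⟨E⟩ = Σ EᵢPᵢ = 0.74551 ε.
S/k_B = ln Z + ⟨E⟩/kT = ln(1.2819) + 0.74551/2.25 = 0.24834 + 0.33134 = 0.580.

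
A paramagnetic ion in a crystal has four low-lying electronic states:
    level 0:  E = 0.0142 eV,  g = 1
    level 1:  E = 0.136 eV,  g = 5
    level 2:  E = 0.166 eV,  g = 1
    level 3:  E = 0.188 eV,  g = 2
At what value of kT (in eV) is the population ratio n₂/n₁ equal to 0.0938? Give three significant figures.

0.0396 eV

n₂/n₁ = (g₂/g₁) exp[−(E₂−E₁)/kT] = 0.0938.
⇒ (E₂−E₁)/kT = ln((1/5)/0.0938) = ln(2.1322) = 0.75715.
kT = 0.030 eV / 0.75715 = 0.0396 eV.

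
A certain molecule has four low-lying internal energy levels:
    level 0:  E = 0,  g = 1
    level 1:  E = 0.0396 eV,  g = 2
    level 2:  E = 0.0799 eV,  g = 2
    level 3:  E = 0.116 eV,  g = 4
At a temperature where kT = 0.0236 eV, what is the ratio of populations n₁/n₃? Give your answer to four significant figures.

12.73

n₁/n₃ = (g₁/g₃) exp[−(E₁−E₃)/kT] = (2/4) × exp(−(-0.0764 eV)/(0.0236 eV)) = (2/4) × exp(3.23729) = 12.73.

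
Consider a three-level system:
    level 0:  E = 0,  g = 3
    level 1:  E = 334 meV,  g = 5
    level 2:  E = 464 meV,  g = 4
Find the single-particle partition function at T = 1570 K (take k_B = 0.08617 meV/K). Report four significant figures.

k_BT = 0.08617 × 1570 K = 135.287 meV.
Eᵢ/kT = 0, 2.46883, 3.42975.
Z = Σ gᵢe^(−Eᵢ/kT) = 3·e^(−0) + 5·e^(−2.46883) + 4·e^(−3.42975) = 3.00000 + 0.423419 + 0.129580 = 3.55300.

Z = 3.553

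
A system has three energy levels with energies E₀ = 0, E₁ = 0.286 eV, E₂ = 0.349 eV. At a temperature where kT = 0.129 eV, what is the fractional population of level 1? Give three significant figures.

0.0926

Eᵢ/kT = 0, 2.2171, 2.7054.
Z = Σ e^(−Eᵢ/kT) = e^(−0) + e^(−2.2171) + e^(−2.7054) = 1.0000 + 0.10892 + 0.066844 = 1.1758.
P₁ = e^(−E₁/kT) / Z = 0.10892/1.1758 = 0.0926.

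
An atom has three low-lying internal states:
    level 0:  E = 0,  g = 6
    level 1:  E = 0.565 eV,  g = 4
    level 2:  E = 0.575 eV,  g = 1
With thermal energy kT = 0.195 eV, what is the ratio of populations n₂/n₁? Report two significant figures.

n₂/n₁ = (g₂/g₁) exp[−(E₂−E₁)/kT] = (1/4) × exp(−(0.010 eV)/(0.195 eV)) = (1/4) × exp(-0.05128) = 0.24.

0.24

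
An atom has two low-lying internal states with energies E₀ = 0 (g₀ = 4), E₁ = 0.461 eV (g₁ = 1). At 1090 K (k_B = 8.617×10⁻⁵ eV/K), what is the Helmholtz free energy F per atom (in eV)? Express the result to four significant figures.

-0.1304 eV

k_BT = 8.617×10⁻⁵ × 1090 K = 0.0939253 eV.
Eᵢ/kT = 0, 4.90816.
Z = Σ gᵢe^(−Eᵢ/kT) = 4·e^(−0) + 1·e^(−4.90816) = 4.00000 + 0.00738607 = 4.00739.
F = −kT ln Z = −0.0939253 × ln(4.00739) = −0.0939253 × 1.38814 = -0.1304 eV.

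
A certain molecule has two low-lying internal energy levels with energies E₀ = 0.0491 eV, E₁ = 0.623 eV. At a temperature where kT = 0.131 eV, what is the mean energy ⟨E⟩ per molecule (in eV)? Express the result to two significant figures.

0.056 eV

Eᵢ/kT = 0.3748, 4.756.
Z = Σ e^(−Eᵢ/kT) = e^(−0.3748) + e^(−4.756) = 0.6874 + 0.008600 = 0.6960.
⟨E⟩ = Σ Eᵢ e^(−Eᵢ/kT) / Z = (0.0491·0.6874 + 0.623·0.008600) / 0.6960 = 0.056 eV.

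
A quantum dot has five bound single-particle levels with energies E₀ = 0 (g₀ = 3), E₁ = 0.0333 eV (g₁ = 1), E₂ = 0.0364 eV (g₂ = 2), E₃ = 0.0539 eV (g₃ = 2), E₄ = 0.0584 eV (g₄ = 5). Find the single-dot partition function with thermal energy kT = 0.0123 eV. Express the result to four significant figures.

Z = 3.239

Eᵢ/kT = 0, 2.70732, 2.95935, 4.38211, 4.74797.
Z = Σ gᵢe^(−Eᵢ/kT) = 3·e^(−0) + 1·e^(−2.70732) + 2·e^(−2.95935) + 2·e^(−4.38211) + 5·e^(−4.74797) = 3.00000 + 0.0667154 + 0.103705 + 0.0249979 + 0.0433464 = 3.23876.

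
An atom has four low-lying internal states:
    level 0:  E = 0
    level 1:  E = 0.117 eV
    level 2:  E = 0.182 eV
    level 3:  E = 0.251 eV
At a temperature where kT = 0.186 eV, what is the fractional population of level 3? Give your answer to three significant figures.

0.120

Eᵢ/kT = 0, 0.62903, 0.97849, 1.3495.
Z = Σ e^(−Eᵢ/kT) = e^(−0) + e^(−0.62903) + e^(−0.97849) + e^(−1.3495) = 1.0000 + 0.53311 + 0.37588 + 0.25937 = 2.1684.
P₃ = e^(−E₃/kT) / Z = 0.25937/2.1684 = 0.120.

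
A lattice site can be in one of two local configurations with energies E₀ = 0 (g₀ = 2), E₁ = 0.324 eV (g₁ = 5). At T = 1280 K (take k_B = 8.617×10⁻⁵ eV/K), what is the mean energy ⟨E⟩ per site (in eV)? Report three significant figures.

0.0379 eV

k_BT = 8.617×10⁻⁵ × 1280 K = 0.11030 eV.
Eᵢ/kT = 0, 2.9374.
Z = Σ gᵢe^(−Eᵢ/kT) = 2·e^(−0) + 5·e^(−2.9374) = 2.0000 + 0.26502 = 2.2650.
⟨E⟩ = Σ Eᵢ gᵢe^(−Eᵢ/kT) / Z = (0·2.0000 + 0.324·0.26502) / 2.2650 = 0.0379 eV.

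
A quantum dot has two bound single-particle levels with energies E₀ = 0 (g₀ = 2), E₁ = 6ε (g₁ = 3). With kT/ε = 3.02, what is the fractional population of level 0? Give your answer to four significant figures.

0.8294

Eᵢ/kT = 0, 1.98675.
Z = Σ gᵢe^(−Eᵢ/kT) = 2·e^(−0) + 3·e^(−1.98675) = 2.00000 + 0.411421 = 2.41142.
P₀ = g₀ e^(−E₀/kT) / Z = 2.00000/2.41142 = 0.8294.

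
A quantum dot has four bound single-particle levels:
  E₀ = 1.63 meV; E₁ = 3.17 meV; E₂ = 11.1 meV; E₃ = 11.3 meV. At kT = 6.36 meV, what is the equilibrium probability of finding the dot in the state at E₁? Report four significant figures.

0.3521

Eᵢ/kT = 0.256289, 0.498428, 1.74528, 1.77673.
Z = Σ e^(−Eᵢ/kT) = e^(−0.256289) + e^(−0.498428) + e^(−1.74528) + e^(−1.77673) = 0.773918 + 0.607485 + 0.174596 + 0.169190 = 1.72519.
P₁ = e^(−E₁/kT) / Z = 0.607485/1.72519 = 0.3521.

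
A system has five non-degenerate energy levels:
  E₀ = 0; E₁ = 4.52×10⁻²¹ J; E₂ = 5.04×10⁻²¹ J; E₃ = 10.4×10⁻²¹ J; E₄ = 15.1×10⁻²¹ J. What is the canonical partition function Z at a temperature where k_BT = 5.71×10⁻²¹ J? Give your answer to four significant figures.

Z = 2.100

Eᵢ/kT = 0, 0.791594, 0.882662, 1.82137, 2.64448.
Z = Σ e^(−Eᵢ/kT) = e^(−0) + e^(−0.791594) + e^(−0.882662) + e^(−1.82137) + e^(−2.64448) = 1.00000 + 0.453122 + 0.413680 + 0.161804 + 0.0710423 = 2.09965.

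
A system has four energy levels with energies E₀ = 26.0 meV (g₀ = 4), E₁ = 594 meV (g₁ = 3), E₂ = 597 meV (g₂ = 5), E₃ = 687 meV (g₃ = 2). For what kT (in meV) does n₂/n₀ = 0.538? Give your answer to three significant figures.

677 meV

n₂/n₀ = (g₂/g₀) exp[−(E₂−E₀)/kT] = 0.538.
⇒ (E₂−E₀)/kT = ln((5/4)/0.538) = ln(2.3234) = 0.84303.
kT = 571.0 meV / 0.84303 = 677 meV.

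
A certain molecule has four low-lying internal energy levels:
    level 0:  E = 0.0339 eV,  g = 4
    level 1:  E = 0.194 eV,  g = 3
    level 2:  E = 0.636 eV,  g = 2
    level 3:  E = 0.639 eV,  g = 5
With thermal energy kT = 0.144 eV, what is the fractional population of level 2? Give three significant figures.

Eᵢ/kT = 0.23542, 1.3472, 4.4167, 4.4375.
Z = Σ gᵢe^(−Eᵢ/kT) = 4·e^(−0.23542) + 3·e^(−1.3472) + 2·e^(−4.4167) + 5·e^(−4.4375) = 3.1610 + 0.77990 + 0.024148 + 0.059127 = 4.0242.
P₂ = g₂ e^(−E₂/kT) / Z = 0.024148/4.0242 = 0.00600.

0.00600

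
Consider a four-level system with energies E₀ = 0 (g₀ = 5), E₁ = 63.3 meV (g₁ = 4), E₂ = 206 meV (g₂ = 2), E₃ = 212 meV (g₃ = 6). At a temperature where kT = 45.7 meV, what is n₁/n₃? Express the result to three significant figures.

n₁/n₃ = (g₁/g₃) exp[−(E₁−E₃)/kT] = (4/6) × exp(−(-148.7 meV)/(45.7 meV)) = (4/6) × exp(3.2538) = 17.3.

17.3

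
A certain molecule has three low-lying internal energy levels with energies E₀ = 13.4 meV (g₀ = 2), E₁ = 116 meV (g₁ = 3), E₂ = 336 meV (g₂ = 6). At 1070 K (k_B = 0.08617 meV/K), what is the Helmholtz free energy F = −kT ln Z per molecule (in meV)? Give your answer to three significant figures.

k_BT = 0.08617 × 1070 K = 92.202 meV.
Eᵢ/kT = 0.14533, 1.2581, 3.6442.
Z = Σ gᵢe^(−Eᵢ/kT) = 2·e^(−0.14533) + 3·e^(−1.2581) + 6·e^(−3.6442) = 1.7295 + 0.85258 + 0.15685 = 2.7389.
F = −kT ln Z = −92.202 × ln(2.7389) = −92.202 × 1.0076 = -92.9 meV.

-92.9 meV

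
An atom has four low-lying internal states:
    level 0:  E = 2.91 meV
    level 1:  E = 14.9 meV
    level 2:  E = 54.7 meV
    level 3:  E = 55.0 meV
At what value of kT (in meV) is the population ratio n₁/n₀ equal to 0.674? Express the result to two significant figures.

n₁/n₀ = exp[−(E₁−E₀)/kT] = 0.674.
⇒ (E₁−E₀)/kT = ln(1/0.674) = ln(1.484) = 0.3947.
kT = 11.99 meV / 0.3947 = 30 meV.

30 meV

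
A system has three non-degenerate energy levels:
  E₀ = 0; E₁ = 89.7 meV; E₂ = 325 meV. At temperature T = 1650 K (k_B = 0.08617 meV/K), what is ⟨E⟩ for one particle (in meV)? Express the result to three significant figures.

k_BT = 0.08617 × 1650 K = 142.18 meV.
Eᵢ/kT = 0, 0.63089, 2.2858.
Z = Σ e^(−Eᵢ/kT) = e^(−0) + e^(−0.63089) + e^(−2.2858) = 1.0000 + 0.53212 + 0.10169 = 1.6338.
⟨E⟩ = Σ Eᵢ e^(−Eᵢ/kT) / Z = (0·1.0000 + 89.7·0.53212 + 325·0.10169) / 1.6338 = 49.4 meV.

49.4 meV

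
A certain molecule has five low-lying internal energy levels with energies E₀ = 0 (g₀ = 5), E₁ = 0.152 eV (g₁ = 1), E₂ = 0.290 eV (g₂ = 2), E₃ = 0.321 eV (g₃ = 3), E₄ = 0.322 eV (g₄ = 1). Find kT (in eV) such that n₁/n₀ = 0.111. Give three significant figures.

0.258 eV

n₁/n₀ = (g₁/g₀) exp[−(E₁−E₀)/kT] = 0.111.
⇒ (E₁−E₀)/kT = ln((1/5)/0.111) = ln(1.8018) = 0.58879.
kT = 0.152 eV / 0.58879 = 0.258 eV.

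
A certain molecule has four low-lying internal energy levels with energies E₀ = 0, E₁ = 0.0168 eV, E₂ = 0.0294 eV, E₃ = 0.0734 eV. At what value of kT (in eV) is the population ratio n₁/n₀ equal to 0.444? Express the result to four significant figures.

0.02069 eV

n₁/n₀ = exp[−(E₁−E₀)/kT] = 0.444.
⇒ (E₁−E₀)/kT = ln(1/0.444) = ln(2.25225) = 0.811930.
kT = 0.0168 eV / 0.811930 = 0.02069 eV.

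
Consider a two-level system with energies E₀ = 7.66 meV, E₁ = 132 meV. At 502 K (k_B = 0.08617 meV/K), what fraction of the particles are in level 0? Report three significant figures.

0.947

k_BT = 0.08617 × 502 K = 43.257 meV.
Eᵢ/kT = 0.17708, 3.0515.
Z = Σ e^(−Eᵢ/kT) = e^(−0.17708) + e^(−3.0515) = 0.83771 + 0.047288 = 0.88500.
P₀ = e^(−E₀/kT) / Z = 0.83771/0.88500 = 0.947.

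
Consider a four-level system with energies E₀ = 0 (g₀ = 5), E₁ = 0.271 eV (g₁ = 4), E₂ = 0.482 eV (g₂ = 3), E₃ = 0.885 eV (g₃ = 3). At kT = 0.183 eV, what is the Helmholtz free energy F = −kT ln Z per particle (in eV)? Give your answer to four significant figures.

-0.3324 eV

Eᵢ/kT = 0, 1.48087, 2.63388, 4.83607.
Z = Σ gᵢe^(−Eᵢ/kT) = 5·e^(−0) + 4·e^(−1.48087) + 3·e^(−2.63388) + 3·e^(−4.83607) = 5.00000 + 0.909759 + 0.215398 + 0.0238146 = 6.14897.
F = −kT ln Z = −0.183 × ln(6.14897) = −0.183 × 1.81628 = -0.3324 eV.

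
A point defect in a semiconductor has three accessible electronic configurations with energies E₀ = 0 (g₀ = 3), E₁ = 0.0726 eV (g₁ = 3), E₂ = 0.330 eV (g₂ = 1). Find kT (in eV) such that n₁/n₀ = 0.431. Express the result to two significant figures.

n₁/n₀ = (g₁/g₀) exp[−(E₁−E₀)/kT] = 0.431.
⇒ (E₁−E₀)/kT = ln((3/3)/0.431) = ln(2.320) = 0.8416.
kT = 0.0726 eV / 0.8416 = 0.086 eV.

0.086 eV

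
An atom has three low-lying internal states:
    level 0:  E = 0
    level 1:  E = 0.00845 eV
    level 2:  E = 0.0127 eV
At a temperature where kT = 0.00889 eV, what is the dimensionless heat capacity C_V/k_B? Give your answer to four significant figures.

0.3250

Eᵢ/kT = 0, 0.950506, 1.42857.
Z = Σ e^(−Eᵢ/kT) = e^(−0) + e^(−0.950506) + e^(−1.42857) = 1.00000 + 0.386545 + 0.239651 = 1.62620.
⟨E⟩ = 0.00388013 eV, ⟨E²⟩ = 0.0000407414 eV².
C_V/k_B = (⟨E²⟩ − ⟨E⟩²)/(kT)² = (0.0000407414 − 0.0000150554)/0.0000790321 = 0.3250.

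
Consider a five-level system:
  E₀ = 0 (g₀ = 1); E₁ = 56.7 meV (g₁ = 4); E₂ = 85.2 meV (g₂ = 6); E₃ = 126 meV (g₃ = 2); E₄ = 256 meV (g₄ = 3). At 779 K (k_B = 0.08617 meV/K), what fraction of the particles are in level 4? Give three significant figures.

0.0139

k_BT = 0.08617 × 779 K = 67.126 meV.
Eᵢ/kT = 0, 0.84468, 1.2693, 1.8771, 3.8137.
Z = Σ gᵢe^(−Eᵢ/kT) = 1·e^(−0) + 4·e^(−0.84468) + 6·e^(−1.2693) + 2·e^(−1.8771) + 3·e^(−3.8137) = 1.0000 + 1.7188 + 1.6862 + 0.30607 + 0.066199 = 4.7773.
P₄ = g₄ e^(−E₄/kT) / Z = 0.066199/4.7773 = 0.0139.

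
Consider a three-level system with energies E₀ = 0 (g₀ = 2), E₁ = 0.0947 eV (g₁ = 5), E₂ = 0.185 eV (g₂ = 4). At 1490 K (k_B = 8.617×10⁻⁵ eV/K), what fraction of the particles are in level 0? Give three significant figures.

0.375

k_BT = 8.617×10⁻⁵ × 1490 K = 0.12839 eV.
Eᵢ/kT = 0, 0.73760, 1.4409.
Z = Σ gᵢe^(−Eᵢ/kT) = 2·e^(−0) + 5·e^(−0.73760) + 4·e^(−1.4409) = 2.0000 + 2.3913 + 0.94686 = 5.3382.
P₀ = g₀ e^(−E₀/kT) / Z = 2.0000/5.3382 = 0.375.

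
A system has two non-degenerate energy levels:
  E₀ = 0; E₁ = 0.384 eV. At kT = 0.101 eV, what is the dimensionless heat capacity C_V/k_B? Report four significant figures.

Eᵢ/kT = 0, 3.80198.
Z = Σ e^(−Eᵢ/kT) = e^(−0) + e^(−3.80198) = 1.00000 + 0.0223265 = 1.02233.
⟨E⟩ = 0.00838611 eV, ⟨E²⟩ = 0.00322027 eV².
C_V/k_B = (⟨E²⟩ − ⟨E⟩²)/(kT)² = (0.00322027 − 0.0000703268)/0.0102010 = 0.3088.

0.3088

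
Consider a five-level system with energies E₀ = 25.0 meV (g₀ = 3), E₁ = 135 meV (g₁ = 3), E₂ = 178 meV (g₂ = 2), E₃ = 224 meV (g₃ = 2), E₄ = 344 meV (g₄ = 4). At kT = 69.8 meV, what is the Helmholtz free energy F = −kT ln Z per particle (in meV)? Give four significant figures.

Eᵢ/kT = 0.358166, 1.93410, 2.55014, 3.20917, 4.92837.
Z = Σ gᵢe^(−Eᵢ/kT) = 3·e^(−0.358166) + 3·e^(−1.93410) + 2·e^(−2.55014) + 2·e^(−3.20917) + 4·e^(−4.92837) = 2.09687 + 0.433663 + 0.156141 + 0.0807802 + 0.0289532 = 2.79641.
F = −kT ln Z = −69.8 × ln(2.79641) = −69.8 × 1.02834 = -71.78 meV.

-71.78 meV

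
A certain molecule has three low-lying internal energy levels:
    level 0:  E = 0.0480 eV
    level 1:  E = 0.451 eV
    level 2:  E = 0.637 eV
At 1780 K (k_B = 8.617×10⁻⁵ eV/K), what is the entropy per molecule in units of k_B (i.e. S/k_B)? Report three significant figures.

0.339

k_BT = 8.617×10⁻⁵ × 1780 K = 0.15338 eV.
Eᵢ/kT = 0.31295, 2.9404, 4.1531.
Z = Σ e^(−Eᵢ/kT) = e^(−0.31295) + e^(−2.9404) + e^(−4.1531) = 0.73129 + 0.052845 + 0.015716 = 0.79985.
⟨E⟩ = Σ EᵢPᵢ = 0.086199 eV.
S/k_B = ln Z + ⟨E⟩/kT = ln(0.79985) + 0.086199/0.15338 = -0.22333 + 0.56200 = 0.339.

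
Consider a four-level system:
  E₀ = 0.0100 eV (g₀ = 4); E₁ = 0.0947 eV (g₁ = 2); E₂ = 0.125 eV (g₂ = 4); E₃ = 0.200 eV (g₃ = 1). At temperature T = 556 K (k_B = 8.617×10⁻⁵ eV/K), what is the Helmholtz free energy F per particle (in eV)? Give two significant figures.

k_BT = 8.617×10⁻⁵ × 556 K = 0.04791 eV.
Eᵢ/kT = 0.2087, 1.977, 2.609, 4.174.
Z = Σ gᵢe^(−Eᵢ/kT) = 4·e^(−0.2087) + 2·e^(−1.977) + 4·e^(−2.609) + 1·e^(−4.174) = 3.247 + 0.2770 + 0.2944 + 0.01539 = 3.834.
F = −kT ln Z = −0.04791 × ln(3.834) = −0.04791 × 1.344 = -0.064 eV.

-0.064 eV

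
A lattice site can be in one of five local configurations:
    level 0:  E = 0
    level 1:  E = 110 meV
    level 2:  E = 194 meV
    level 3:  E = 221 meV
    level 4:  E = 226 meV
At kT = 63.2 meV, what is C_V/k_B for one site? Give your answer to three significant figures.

1.06

Eᵢ/kT = 0, 1.7405, 3.0696, 3.4968, 3.5759.
Z = Σ e^(−Eᵢ/kT) = e^(−0) + e^(−1.7405) + e^(−3.0696) + e^(−3.4968) + e^(−3.5759) = 1.0000 + 0.17543 + 0.046440 + 0.030294 + 0.027990 = 1.2802.
⟨E⟩ = 32.282 meV, ⟨E²⟩ = 5295.8 meV².
C_V/k_B = (⟨E²⟩ − ⟨E⟩²)/(kT)² = (5295.8 − 1042.1)/3994.2 = 1.06.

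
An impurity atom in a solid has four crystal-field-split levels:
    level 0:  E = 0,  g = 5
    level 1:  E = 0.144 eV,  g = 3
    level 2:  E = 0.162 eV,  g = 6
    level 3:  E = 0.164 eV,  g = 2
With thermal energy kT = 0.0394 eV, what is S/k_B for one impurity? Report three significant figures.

1.81

Eᵢ/kT = 0, 3.6548, 4.1117, 4.1624.
Z = Σ gᵢe^(−Eᵢ/kT) = 5·e^(−0) + 3·e^(−3.6548) + 6·e^(−4.1117) + 2·e^(−4.1624) = 5.0000 + 0.077600 + 0.098279 + 0.031140 = 5.2070.
⟨E⟩ = Σ EᵢPᵢ = 0.0061845 eV.
S/k_B = ln Z + ⟨E⟩/kT = ln(5.2070) + 0.0061845/0.0394 = 1.6500 + 0.15697 = 1.81.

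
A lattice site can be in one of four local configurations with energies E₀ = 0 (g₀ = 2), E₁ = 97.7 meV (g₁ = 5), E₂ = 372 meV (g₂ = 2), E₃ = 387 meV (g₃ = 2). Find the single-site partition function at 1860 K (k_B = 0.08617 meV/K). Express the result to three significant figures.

Z = 5.09

k_BT = 0.08617 × 1860 K = 160.28 meV.
Eᵢ/kT = 0, 0.60956, 2.3209, 2.4145.
Z = Σ gᵢe^(−Eᵢ/kT) = 2·e^(−0) + 5·e^(−0.60956) + 2·e^(−2.3209) + 2·e^(−2.4145) = 2.0000 + 2.7179 + 0.19637 + 0.17882 = 5.0931.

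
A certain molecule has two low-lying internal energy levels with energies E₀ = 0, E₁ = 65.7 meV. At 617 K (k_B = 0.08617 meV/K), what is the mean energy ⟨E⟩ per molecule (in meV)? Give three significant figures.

k_BT = 0.08617 × 617 K = 53.167 meV.
Eᵢ/kT = 0, 1.2357.
Z = Σ e^(−Eᵢ/kT) = e^(−0) + e^(−1.2357) = 1.0000 + 0.29063 = 1.2906.
⟨E⟩ = Σ Eᵢ e^(−Eᵢ/kT) / Z = (0·1.0000 + 65.7·0.29063) / 1.2906 = 14.8 meV.

14.8 meV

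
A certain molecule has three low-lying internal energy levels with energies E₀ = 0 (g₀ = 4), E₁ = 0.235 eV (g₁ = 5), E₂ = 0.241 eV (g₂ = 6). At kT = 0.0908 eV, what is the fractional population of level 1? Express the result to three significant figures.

Eᵢ/kT = 0, 2.5881, 2.6542.
Z = Σ gᵢe^(−Eᵢ/kT) = 4·e^(−0) + 5·e^(−2.5881) + 6·e^(−2.6542) = 4.0000 + 0.37581 + 0.42213 = 4.7979.
P₁ = g₁ e^(−E₁/kT) / Z = 0.37581/4.7979 = 0.0783.

0.0783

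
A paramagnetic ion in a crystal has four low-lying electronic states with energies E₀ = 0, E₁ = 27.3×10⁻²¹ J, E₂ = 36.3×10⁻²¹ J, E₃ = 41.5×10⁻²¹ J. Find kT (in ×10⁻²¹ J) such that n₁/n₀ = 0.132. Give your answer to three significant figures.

13.5 ×10⁻²¹ J

n₁/n₀ = exp[−(E₁−E₀)/kT] = 0.132.
⇒ (E₁−E₀)/kT = ln(1/0.132) = ln(7.5758) = 2.0250.
kT = 27.3 ×10⁻²¹ J / 2.0250 = 13.5 ×10⁻²¹ J.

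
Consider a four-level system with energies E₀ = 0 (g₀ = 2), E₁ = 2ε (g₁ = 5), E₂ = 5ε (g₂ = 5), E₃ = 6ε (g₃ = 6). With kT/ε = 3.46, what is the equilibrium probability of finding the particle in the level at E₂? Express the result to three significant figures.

0.167

Eᵢ/kT = 0, 0.57803, 1.4451, 1.7341.
Z = Σ gᵢe^(−Eᵢ/kT) = 2·e^(−0) + 5·e^(−0.57803) + 5·e^(−1.4451) + 6·e^(−1.7341) = 2.0000 + 2.8050 + 1.1786 + 1.0594 = 7.0430.
P₂ = g₂ e^(−E₂/kT) / Z = 1.1786/7.0430 = 0.167.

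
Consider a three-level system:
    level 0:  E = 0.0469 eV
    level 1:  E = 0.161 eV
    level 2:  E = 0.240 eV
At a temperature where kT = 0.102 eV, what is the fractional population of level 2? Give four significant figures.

0.1019

Eᵢ/kT = 0.459804, 1.57843, 2.35294.
Z = Σ e^(−Eᵢ/kT) = e^(−0.459804) + e^(−1.57843) + e^(−2.35294) = 0.631407 + 0.206299 + 0.0950892 = 0.932795.
P₂ = e^(−E₂/kT) / Z = 0.0950892/0.932795 = 0.1019.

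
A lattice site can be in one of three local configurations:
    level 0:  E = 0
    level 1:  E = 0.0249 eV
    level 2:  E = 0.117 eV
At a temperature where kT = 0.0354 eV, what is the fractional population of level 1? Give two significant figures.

0.32

Eᵢ/kT = 0, 0.7034, 3.305.
Z = Σ e^(−Eᵢ/kT) = e^(−0) + e^(−0.7034) + e^(−3.305) = 1.000 + 0.4949 + 0.03670 = 1.532.
P₁ = e^(−E₁/kT) / Z = 0.4949/1.532 = 0.32.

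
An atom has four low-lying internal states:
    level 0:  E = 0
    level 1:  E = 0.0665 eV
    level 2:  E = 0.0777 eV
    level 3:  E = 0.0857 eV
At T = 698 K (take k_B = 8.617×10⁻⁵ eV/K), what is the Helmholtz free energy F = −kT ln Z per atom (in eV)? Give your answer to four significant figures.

-0.03688 eV

k_BT = 8.617×10⁻⁵ × 698 K = 0.0601467 eV.
Eᵢ/kT = 0, 1.10563, 1.29184, 1.42485.
Z = Σ e^(−Eᵢ/kT) = e^(−0) + e^(−1.10563) + e^(−1.29184) + e^(−1.42485) = 1.00000 + 0.331002 + 0.274765 + 0.240545 = 1.84631.
F = −kT ln Z = −0.0601467 × ln(1.84631) = −0.0601467 × 0.613189 = -0.03688 eV.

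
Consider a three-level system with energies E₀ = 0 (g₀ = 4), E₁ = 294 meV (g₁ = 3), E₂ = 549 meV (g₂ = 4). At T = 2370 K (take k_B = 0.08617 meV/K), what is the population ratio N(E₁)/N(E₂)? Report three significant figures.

k_BT = 0.08617 × 2370 K = 204.22 meV.
n₁/n₂ = (g₁/g₂) exp[−(E₁−E₂)/kT] = (3/4) × exp(−(-255 meV)/(204.22 meV)) = (3/4) × exp(1.2487) = 2.61.

2.61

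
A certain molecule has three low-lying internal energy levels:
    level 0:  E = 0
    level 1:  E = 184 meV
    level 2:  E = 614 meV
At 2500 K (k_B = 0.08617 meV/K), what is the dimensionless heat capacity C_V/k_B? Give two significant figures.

k_BT = 0.08617 × 2500 K = 215.4 meV.
Eᵢ/kT = 0, 0.8542, 2.851.
Z = Σ e^(−Eᵢ/kT) = e^(−0) + e^(−0.8542) + e^(−2.851) = 1.000 + 0.4256 + 0.05779 = 1.483.
⟨E⟩ = 76.73 meV, ⟨E²⟩ = 24410 meV².
C_V/k_B = (⟨E²⟩ − ⟨E⟩²)/(kT)² = (24410 − 5887)/46400 = 0.40.

0.40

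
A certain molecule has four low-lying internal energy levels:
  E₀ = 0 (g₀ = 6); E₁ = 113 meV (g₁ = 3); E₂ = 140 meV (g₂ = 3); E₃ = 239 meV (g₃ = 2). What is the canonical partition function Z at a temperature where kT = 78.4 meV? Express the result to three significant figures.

Eᵢ/kT = 0, 1.4413, 1.7857, 3.0485.
Z = Σ gᵢe^(−Eᵢ/kT) = 6·e^(−0) + 3·e^(−1.4413) + 3·e^(−1.7857) + 2·e^(−3.0485) = 6.0000 + 0.70986 + 0.50304 + 0.094860 = 7.3078.

Z = 7.31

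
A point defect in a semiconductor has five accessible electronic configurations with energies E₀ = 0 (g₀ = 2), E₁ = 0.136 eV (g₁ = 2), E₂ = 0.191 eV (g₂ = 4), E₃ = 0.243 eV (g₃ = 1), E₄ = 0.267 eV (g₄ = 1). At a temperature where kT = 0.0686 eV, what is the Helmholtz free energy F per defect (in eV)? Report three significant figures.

-0.0648 eV

Eᵢ/kT = 0, 1.9825, 2.7843, 3.5423, 3.8921.
Z = Σ gᵢe^(−Eᵢ/kT) = 2·e^(−0) + 2·e^(−1.9825) + 4·e^(−2.7843) + 1·e^(−3.5423) + 1·e^(−3.8921) = 2.0000 + 0.27545 + 0.24709 + 0.028947 + 0.020402 = 2.5719.
F = −kT ln Z = −0.0686 × ln(2.5719) = −0.0686 × 0.94464 = -0.0648 eV.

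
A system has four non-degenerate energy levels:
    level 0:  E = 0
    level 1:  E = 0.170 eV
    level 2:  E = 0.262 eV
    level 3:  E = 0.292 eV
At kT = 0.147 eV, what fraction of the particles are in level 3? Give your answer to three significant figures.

0.0847

Eᵢ/kT = 0, 1.1565, 1.7823, 1.9864.
Z = Σ e^(−Eᵢ/kT) = e^(−0) + e^(−1.1565) + e^(−1.7823) + e^(−1.9864) = 1.0000 + 0.31459 + 0.16825 + 0.13719 = 1.6200.
P₃ = e^(−E₃/kT) / Z = 0.13719/1.6200 = 0.0847.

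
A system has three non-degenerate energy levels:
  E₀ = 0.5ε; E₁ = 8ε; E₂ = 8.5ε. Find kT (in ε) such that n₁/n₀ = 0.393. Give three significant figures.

8.03 ε

n₁/n₀ = exp[−(E₁−E₀)/kT] = 0.393.
⇒ (E₁−E₀)/kT = ln(1/0.393) = ln(2.5445) = 0.93393.
kT = 7.5ε / 0.93393 = 8.03 ε.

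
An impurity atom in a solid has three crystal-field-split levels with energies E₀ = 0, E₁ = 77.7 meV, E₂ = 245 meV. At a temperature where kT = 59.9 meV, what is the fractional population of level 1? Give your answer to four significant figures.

0.2119

Eᵢ/kT = 0, 1.29716, 4.09015.
Z = Σ e^(−Eᵢ/kT) = e^(−0) + e^(−1.29716) + e^(−4.09015) = 1.00000 + 0.273307 + 0.0167367 = 1.29004.
P₁ = e^(−E₁/kT) / Z = 0.273307/1.29004 = 0.2119.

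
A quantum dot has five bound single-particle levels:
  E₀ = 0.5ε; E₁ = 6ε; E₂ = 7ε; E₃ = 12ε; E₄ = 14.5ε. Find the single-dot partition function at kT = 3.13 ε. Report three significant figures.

Z = 1.14

Eᵢ/kT = 0.15974, 1.9169, 2.2364, 3.8339, 4.6326.
Z = Σ e^(−Eᵢ/kT) = e^(−0.15974) + e^(−1.9169) + e^(−2.2364) + e^(−3.8339) + e^(−4.6326) = 0.85237 + 0.14706 + 0.10684 + 0.021625 + 0.0097294 = 1.1376.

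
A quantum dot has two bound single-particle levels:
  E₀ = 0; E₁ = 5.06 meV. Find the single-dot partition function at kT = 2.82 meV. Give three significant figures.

Eᵢ/kT = 0, 1.7943.
Z = Σ e^(−Eᵢ/kT) = e^(−0) + e^(−1.7943) = 1.0000 + 0.16624 = 1.1662.

Z = 1.17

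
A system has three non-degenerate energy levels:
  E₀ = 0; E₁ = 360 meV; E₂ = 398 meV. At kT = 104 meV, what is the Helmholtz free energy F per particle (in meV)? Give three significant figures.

Eᵢ/kT = 0, 3.4615, 3.8269.
Z = Σ e^(−Eᵢ/kT) = e^(−0) + e^(−3.4615) + e^(−3.8269) = 1.0000 + 0.031383 + 0.021777 = 1.0532.
F = −kT ln Z = −104 × ln(1.0532) = −104 × 0.051833 = -5.39 meV.

-5.39 meV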